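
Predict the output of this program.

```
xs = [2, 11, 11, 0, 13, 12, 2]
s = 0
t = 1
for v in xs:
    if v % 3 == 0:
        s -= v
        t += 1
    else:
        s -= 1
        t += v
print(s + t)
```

25

v=2: not %3==0, s = 0-1 = -1; t=3
v=11: not %3==0, s = (-1)-1 = -2; t=14
v=11: not %3==0, s = (-2)-1 = -3; t=25
v=0: %3==0, s = (-3)-0 = -3; t=26
v=13: not %3==0, s = (-3)-1 = -4; t=39
v=12: %3==0, s = (-4)-12 = -16; t=40
v=2: not %3==0, s = (-16)-1 = -17; t=42
s+t = (-17)+42 = 25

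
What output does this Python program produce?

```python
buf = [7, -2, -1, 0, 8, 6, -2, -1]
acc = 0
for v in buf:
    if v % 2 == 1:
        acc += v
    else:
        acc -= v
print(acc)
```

-5

v=7: odd, acc = 0+7 = 7
v=-2: not odd, acc = 7-(-2) = 9
v=-1: odd, acc = 9+(-1) = 8
v=0: not odd, acc = 8-0 = 8
v=8: not odd, acc = 8-8 = 0
v=6: not odd, acc = 0-6 = -6
v=-2: not odd, acc = (-6)-(-2) = -4
v=-1: odd, acc = (-4)+(-1) = -5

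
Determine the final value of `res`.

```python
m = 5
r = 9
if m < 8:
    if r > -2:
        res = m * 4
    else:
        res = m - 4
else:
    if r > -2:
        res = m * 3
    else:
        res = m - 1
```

20

m=5, r=9
m < 8 is True; r > -2 is True
→ res = m * 4 = 20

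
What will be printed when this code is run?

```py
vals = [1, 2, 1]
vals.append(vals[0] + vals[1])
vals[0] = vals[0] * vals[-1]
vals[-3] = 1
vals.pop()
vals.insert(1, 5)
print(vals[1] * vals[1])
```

append vals[0]+vals[1] = 1+2 = 3 → [1, 2, 1, 3]
vals[0] = vals[0]*vals[-1] = 1*3 = 3 → [3, 2, 1, 3]
vals[-3] = 1 → [3, 1, 1, 3]
pop() removes 3 → [3, 1, 1]
insert 5 at 1 → [3, 5, 1, 1]
vals[1]*vals[1] = 5*5 = 25

25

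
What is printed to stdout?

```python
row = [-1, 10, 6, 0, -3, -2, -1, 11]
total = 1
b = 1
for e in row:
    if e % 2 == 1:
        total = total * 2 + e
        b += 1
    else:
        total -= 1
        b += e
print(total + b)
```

e=-1: odd, total = 1*2+(-1) = 1; b=2
e=10: not odd, total = 1-1 = 0; b=12
e=6: not odd, total = 0-1 = -1; b=18
e=0: not odd, total = (-1)-1 = -2; b=18
e=-3: odd, total = (-2)*2+(-3) = -7; b=19
e=-2: not odd, total = (-7)-1 = -8; b=17
e=-1: odd, total = (-8)*2+(-1) = -17; b=18
e=11: odd, total = (-17)*2+11 = -23; b=19
total+b = (-23)+19 = -4

-4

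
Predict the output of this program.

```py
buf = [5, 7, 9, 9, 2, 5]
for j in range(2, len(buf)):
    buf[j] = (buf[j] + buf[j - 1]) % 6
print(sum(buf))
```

22

j=2: buf[2] = (9+7)%6 = 4 → [5, 7, 4, 9, 2, 5]
j=3: buf[3] = (9+4)%6 = 1 → [5, 7, 4, 1, 2, 5]
j=4: buf[4] = (2+1)%6 = 3 → [5, 7, 4, 1, 3, 5]
j=5: buf[5] = (5+3)%6 = 2 → [5, 7, 4, 1, 3, 2]
sum = 22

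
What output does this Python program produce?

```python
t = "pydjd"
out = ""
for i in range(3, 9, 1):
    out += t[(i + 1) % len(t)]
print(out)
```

i=3: add t[4]='d' → 'd'
i=4: add t[0]='p' → 'dp'
i=5: add t[1]='y' → 'dpy'
i=6: add t[2]='d' → 'dpyd'
i=7: add t[3]='j' → 'dpydj'
i=8: add t[4]='d' → 'dpydjd'

dpydjd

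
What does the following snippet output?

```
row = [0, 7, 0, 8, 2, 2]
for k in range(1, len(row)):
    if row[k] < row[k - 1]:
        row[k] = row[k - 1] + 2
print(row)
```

k=1: 7>=0, unchanged → [0, 7, 0, 8, 2, 2]
k=2: 0<7, row[2] = 7+2 = 9 → [0, 7, 9, 8, 2, 2]
k=3: 8<9, row[3] = 9+2 = 11 → [0, 7, 9, 11, 2, 2]
k=4: 2<11, row[4] = 11+2 = 13 → [0, 7, 9, 11, 13, 2]
k=5: 2<13, row[5] = 13+2 = 15 → [0, 7, 9, 11, 13, 15]

[0, 7, 9, 11, 13, 15]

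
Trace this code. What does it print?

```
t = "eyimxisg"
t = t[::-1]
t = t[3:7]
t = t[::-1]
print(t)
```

reverse → 'gsixmiye'
slice [3:7] → 'xmiy'
reverse → 'yimx'

yimx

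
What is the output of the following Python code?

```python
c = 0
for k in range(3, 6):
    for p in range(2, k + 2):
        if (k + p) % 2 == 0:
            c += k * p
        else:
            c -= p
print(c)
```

47

k=3,p=2: odd sum, c = 0-2 = -2
k=3,p=3: even sum, c = (-2)+9 = 7
k=3,p=4: odd sum, c = 7-4 = 3
k=4,p=2: even sum, c = 3+8 = 11
k=4,p=3: odd sum, c = 11-3 = 8
k=4,p=4: even sum, c = 8+16 = 24
k=4,p=5: odd sum, c = 24-5 = 19
k=5,p=2: odd sum, c = 19-2 = 17
k=5,p=3: even sum, c = 17+15 = 32
k=5,p=4: odd sum, c = 32-4 = 28
k=5,p=5: even sum, c = 28+25 = 53
k=5,p=6: odd sum, c = 53-6 = 47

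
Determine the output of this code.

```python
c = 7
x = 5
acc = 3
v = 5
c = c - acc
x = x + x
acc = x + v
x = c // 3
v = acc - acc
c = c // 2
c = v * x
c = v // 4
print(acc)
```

c = 7-3 = 4
x = 5+5 = 10
acc = 10+5 = 15
x = 4//3 = 1
v = 15-15 = 0
c = 4//2 = 2
c = 0*1 = 0
c = 0//4 = 0

15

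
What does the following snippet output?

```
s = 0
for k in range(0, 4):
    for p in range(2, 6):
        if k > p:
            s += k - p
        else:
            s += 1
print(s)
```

k=0,p=2: not 0>2, s = 0+1 = 1
k=0,p=3: not 0>3, s = 1+1 = 2
k=0,p=4: not 0>4, s = 2+1 = 3
k=0,p=5: not 0>5, s = 3+1 = 4
k=1,p=2: not 1>2, s = 4+1 = 5
k=1,p=3: not 1>3, s = 5+1 = 6
k=1,p=4: not 1>4, s = 6+1 = 7
k=1,p=5: not 1>5, s = 7+1 = 8
k=2,p=2: not 2>2, s = 8+1 = 9
k=2,p=3: not 2>3, s = 9+1 = 10
k=2,p=4: not 2>4, s = 10+1 = 11
k=2,p=5: not 2>5, s = 11+1 = 12
k=3,p=2: 3>2, s = 12+1 = 13
k=3,p=3: not 3>3, s = 13+1 = 14
k=3,p=4: not 3>4, s = 14+1 = 15
k=3,p=5: not 3>5, s = 15+1 = 16

16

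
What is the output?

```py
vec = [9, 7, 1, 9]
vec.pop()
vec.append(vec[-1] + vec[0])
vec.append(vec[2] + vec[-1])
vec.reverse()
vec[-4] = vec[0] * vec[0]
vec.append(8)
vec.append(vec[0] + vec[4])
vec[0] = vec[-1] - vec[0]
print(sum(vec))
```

pop() removes 9 → [9, 7, 1]
append vec[-1]+vec[0] = 1+9 = 10 → [9, 7, 1, 10]
append vec[2]+vec[-1] = 1+10 = 11 → [9, 7, 1, 10, 11]
reverse → [11, 10, 1, 7, 9]
vec[-4] = vec[0]*vec[0] = 11*11 = 121 → [11, 121, 1, 7, 9]
append 8 → [11, 121, 1, 7, 9, 8]
append vec[0]+vec[4] = 11+9 = 20 → [11, 121, 1, 7, 9, 8, 20]
vec[0] = vec[-1]-vec[0] = 20-11 = 9 → [9, 121, 1, 7, 9, 8, 20]
sum = 175

175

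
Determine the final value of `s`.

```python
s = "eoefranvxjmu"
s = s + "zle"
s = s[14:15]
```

'e'

+ 'zle' → 'eoefranvxjmuzle'
slice [14:15] → 'e'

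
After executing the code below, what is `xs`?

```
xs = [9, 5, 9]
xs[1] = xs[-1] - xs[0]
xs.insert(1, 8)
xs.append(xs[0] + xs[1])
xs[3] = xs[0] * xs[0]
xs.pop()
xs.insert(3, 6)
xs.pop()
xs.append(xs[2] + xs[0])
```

[9, 8, 0, 6, 9]

xs[1] = xs[-1]-xs[0] = 9-9 = 0 → [9, 0, 9]
insert 8 at 1 → [9, 8, 0, 9]
append xs[0]+xs[1] = 9+8 = 17 → [9, 8, 0, 9, 17]
xs[3] = xs[0]*xs[0] = 9*9 = 81 → [9, 8, 0, 81, 17]
pop() removes 17 → [9, 8, 0, 81]
insert 6 at 3 → [9, 8, 0, 6, 81]
pop() removes 81 → [9, 8, 0, 6]
append xs[2]+xs[0] = 0+9 = 9 → [9, 8, 0, 6, 9]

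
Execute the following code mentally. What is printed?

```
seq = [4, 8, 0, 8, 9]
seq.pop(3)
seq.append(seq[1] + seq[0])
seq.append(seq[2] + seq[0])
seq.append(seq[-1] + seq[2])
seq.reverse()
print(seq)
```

[4, 4, 12, 9, 0, 8, 4]

pop(3) removes 8 → [4, 8, 0, 9]
append seq[1]+seq[0] = 8+4 = 12 → [4, 8, 0, 9, 12]
append seq[2]+seq[0] = 0+4 = 4 → [4, 8, 0, 9, 12, 4]
append seq[-1]+seq[2] = 4+0 = 4 → [4, 8, 0, 9, 12, 4, 4]
reverse → [4, 4, 12, 9, 0, 8, 4]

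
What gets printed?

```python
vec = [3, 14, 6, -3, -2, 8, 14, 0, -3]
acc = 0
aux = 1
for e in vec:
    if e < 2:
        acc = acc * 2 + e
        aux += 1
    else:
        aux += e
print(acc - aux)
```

e=3: not <2; aux=4
e=14: not <2; aux=18
e=6: not <2; aux=24
e=-3: <2, acc = 0*2+(-3) = -3; aux=25
e=-2: <2, acc = (-3)*2+(-2) = -8; aux=26
e=8: not <2; aux=34
e=14: not <2; aux=48
e=0: <2, acc = (-8)*2+0 = -16; aux=49
e=-3: <2, acc = (-16)*2+(-3) = -35; aux=50
acc-aux = (-35)-50 = -85

-85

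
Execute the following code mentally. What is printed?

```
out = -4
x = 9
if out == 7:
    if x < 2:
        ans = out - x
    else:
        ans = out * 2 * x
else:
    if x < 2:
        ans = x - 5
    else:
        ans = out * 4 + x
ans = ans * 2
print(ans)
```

out=-4, x=9
out == 7 is False; x < 2 is False
→ ans = out * 4 + x = -7
ans = (-7)*2 = -14

-14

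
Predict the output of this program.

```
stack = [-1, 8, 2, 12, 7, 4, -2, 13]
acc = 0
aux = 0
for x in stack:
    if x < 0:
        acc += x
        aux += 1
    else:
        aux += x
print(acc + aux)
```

x=-1: <0, acc = 0+(-1) = -1; aux=1
x=8: not <0; aux=9
x=2: not <0; aux=11
x=12: not <0; aux=23
x=7: not <0; aux=30
x=4: not <0; aux=34
x=-2: <0, acc = (-1)+(-2) = -3; aux=35
x=13: not <0; aux=48
acc+aux = (-3)+48 = 45

45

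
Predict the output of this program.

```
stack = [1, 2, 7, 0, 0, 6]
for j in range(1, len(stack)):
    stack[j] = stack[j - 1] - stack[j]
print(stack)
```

[1, -1, -8, -8, -8, -14]

j=1: stack[1] = 1-2 = -1 → [1, -1, 7, 0, 0, 6]
j=2: stack[2] = (-1)-7 = -8 → [1, -1, -8, 0, 0, 6]
j=3: stack[3] = (-8)-0 = -8 → [1, -1, -8, -8, 0, 6]
j=4: stack[4] = (-8)-0 = -8 → [1, -1, -8, -8, -8, 6]
j=5: stack[5] = (-8)-6 = -14 → [1, -1, -8, -8, -8, -14]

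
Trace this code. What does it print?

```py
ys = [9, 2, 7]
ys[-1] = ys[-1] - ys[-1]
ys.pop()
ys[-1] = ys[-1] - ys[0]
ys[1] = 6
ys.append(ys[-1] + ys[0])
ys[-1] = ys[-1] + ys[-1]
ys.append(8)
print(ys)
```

ys[-1] = ys[-1]-ys[-1] = 7-7 = 0 → [9, 2, 0]
pop() removes 0 → [9, 2]
ys[-1] = ys[-1]-ys[0] = 2-9 = -7 → [9, -7]
ys[1] = 6 → [9, 6]
append ys[-1]+ys[0] = 6+9 = 15 → [9, 6, 15]
ys[-1] = ys[-1]+ys[-1] = 15+15 = 30 → [9, 6, 30]
append 8 → [9, 6, 30, 8]

[9, 6, 30, 8]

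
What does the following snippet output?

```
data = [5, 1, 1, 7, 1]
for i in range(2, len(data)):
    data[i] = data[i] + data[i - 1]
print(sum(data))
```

i=2: data[2] = 1+1 = 2 → [5, 1, 2, 7, 1]
i=3: data[3] = 7+2 = 9 → [5, 1, 2, 9, 1]
i=4: data[4] = 1+9 = 10 → [5, 1, 2, 9, 10]
sum = 27

27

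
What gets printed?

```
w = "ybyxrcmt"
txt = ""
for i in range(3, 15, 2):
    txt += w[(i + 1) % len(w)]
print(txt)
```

rmyyrm

i=3: add w[4]='r' → 'r'
i=5: add w[6]='m' → 'rm'
i=7: add w[0]='y' → 'rmy'
i=9: add w[2]='y' → 'rmyy'
i=11: add w[4]='r' → 'rmyyr'
i=13: add w[6]='m' → 'rmyyrm'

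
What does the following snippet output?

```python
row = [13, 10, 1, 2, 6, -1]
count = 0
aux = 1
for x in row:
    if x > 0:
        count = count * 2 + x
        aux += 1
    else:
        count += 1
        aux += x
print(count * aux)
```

x=13: >0, count = 0*2+13 = 13; aux=2
x=10: >0, count = 13*2+10 = 36; aux=3
x=1: >0, count = 36*2+1 = 73; aux=4
x=2: >0, count = 73*2+2 = 148; aux=5
x=6: >0, count = 148*2+6 = 302; aux=6
x=-1: not >0, count = 302+1 = 303; aux=5
count*aux = 303*5 = 1515

1515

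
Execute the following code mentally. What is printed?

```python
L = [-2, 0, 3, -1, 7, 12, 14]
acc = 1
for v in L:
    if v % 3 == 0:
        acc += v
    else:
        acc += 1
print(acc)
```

v=-2: not %3==0, acc = 1+1 = 2
v=0: %3==0, acc = 2+0 = 2
v=3: %3==0, acc = 2+3 = 5
v=-1: not %3==0, acc = 5+1 = 6
v=7: not %3==0, acc = 6+1 = 7
v=12: %3==0, acc = 7+12 = 19
v=14: not %3==0, acc = 19+1 = 20

20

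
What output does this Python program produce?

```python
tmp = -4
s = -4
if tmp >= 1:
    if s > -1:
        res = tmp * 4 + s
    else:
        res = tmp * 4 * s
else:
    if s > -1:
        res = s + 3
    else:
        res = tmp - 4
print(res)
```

tmp=-4, s=-4
tmp >= 1 is False; s > -1 is False
→ res = tmp - 4 = -8

-8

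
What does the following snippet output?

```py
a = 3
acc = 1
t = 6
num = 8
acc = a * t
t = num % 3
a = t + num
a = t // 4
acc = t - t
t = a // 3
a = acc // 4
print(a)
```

acc = 3*6 = 18
t = 8%3 = 2
a = 2+8 = 10
a = 2//4 = 0
acc = 2-2 = 0
t = 0//3 = 0
a = 0//4 = 0

0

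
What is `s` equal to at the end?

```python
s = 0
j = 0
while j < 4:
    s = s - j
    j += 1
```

j=0: s = 0-0 = 0
j=1: s = 0-1 = -1
j=2: s = (-1)-2 = -3
j=3: s = (-3)-3 = -6

-6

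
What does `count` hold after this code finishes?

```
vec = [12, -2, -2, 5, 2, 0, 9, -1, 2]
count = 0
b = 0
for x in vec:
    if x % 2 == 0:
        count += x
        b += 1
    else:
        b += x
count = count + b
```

31

x=12: even, count = 0+12 = 12; b=1
x=-2: even, count = 12+(-2) = 10; b=2
x=-2: even, count = 10+(-2) = 8; b=3
x=5: not even; b=8
x=2: even, count = 8+2 = 10; b=9
x=0: even, count = 10+0 = 10; b=10
x=9: not even; b=19
x=-1: not even; b=18
x=2: even, count = 10+2 = 12; b=19
count+b = 12+19 = 31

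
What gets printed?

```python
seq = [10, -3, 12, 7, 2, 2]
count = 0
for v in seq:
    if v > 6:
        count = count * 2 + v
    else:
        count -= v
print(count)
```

v=10: >6, count = 0*2+10 = 10
v=-3: not >6, count = 10-(-3) = 13
v=12: >6, count = 13*2+12 = 38
v=7: >6, count = 38*2+7 = 83
v=2: not >6, count = 83-2 = 81
v=2: not >6, count = 81-2 = 79

79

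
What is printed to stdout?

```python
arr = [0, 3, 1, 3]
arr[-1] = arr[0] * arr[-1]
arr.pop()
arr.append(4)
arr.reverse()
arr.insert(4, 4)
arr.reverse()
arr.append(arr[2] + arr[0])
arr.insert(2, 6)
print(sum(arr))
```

25

arr[-1] = arr[0]*arr[-1] = 0*3 = 0 → [0, 3, 1, 0]
pop() removes 0 → [0, 3, 1]
append 4 → [0, 3, 1, 4]
reverse → [4, 1, 3, 0]
insert 4 at 4 → [4, 1, 3, 0, 4]
reverse → [4, 0, 3, 1, 4]
append arr[2]+arr[0] = 3+4 = 7 → [4, 0, 3, 1, 4, 7]
insert 6 at 2 → [4, 0, 6, 3, 1, 4, 7]
sum = 25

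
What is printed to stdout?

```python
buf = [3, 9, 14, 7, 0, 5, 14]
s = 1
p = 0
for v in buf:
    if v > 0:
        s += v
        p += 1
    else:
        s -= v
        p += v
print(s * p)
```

318

v=3: >0, s = 1+3 = 4; p=1
v=9: >0, s = 4+9 = 13; p=2
v=14: >0, s = 13+14 = 27; p=3
v=7: >0, s = 27+7 = 34; p=4
v=0: not >0, s = 34-0 = 34; p=4
v=5: >0, s = 34+5 = 39; p=5
v=14: >0, s = 39+14 = 53; p=6
s*p = 53*6 = 318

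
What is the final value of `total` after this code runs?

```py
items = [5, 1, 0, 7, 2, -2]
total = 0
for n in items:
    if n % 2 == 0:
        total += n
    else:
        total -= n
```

n=5: not even, total = 0-5 = -5
n=1: not even, total = (-5)-1 = -6
n=0: even, total = (-6)+0 = -6
n=7: not even, total = (-6)-7 = -13
n=2: even, total = (-13)+2 = -11
n=-2: even, total = (-11)+(-2) = -13

-13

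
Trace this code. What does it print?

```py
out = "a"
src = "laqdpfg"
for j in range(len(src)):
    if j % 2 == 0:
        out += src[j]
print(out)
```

j=0: add 'l' → 'al'
j=1: skip
j=2: add 'q' → 'alq'
j=3: skip
j=4: add 'p' → 'alqp'
j=5: skip
j=6: add 'g' → 'alqpg'

alqpg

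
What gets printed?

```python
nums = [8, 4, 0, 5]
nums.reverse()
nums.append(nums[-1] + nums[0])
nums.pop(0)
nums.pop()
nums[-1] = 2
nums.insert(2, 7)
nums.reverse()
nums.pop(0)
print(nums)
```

reverse → [5, 0, 4, 8]
append nums[-1]+nums[0] = 8+5 = 13 → [5, 0, 4, 8, 13]
pop(0) removes 5 → [0, 4, 8, 13]
pop() removes 13 → [0, 4, 8]
nums[-1] = 2 → [0, 4, 2]
insert 7 at 2 → [0, 4, 7, 2]
reverse → [2, 7, 4, 0]
pop(0) removes 2 → [7, 4, 0]

[7, 4, 0]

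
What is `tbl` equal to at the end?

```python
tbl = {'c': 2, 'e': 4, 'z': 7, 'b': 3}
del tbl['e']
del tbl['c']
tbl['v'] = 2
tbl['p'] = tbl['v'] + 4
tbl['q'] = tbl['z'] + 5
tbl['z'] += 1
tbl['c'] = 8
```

del 'e' → {'c': 2, 'z': 7, 'b': 3}
del 'c' → {'z': 7, 'b': 3}
tbl['v'] = 2 → {'z': 7, 'b': 3, 'v': 2}
tbl['p'] = tbl['v']+4 = 6 → {'z': 7, 'b': 3, 'v': 2, 'p': 6}
tbl['q'] = tbl['z']+5 = 12 → {'z': 7, 'b': 3, 'v': 2, 'p': 6, 'q': 12}
tbl['z'] = 7+1 = 8 → {'z': 8, 'b': 3, 'v': 2, 'p': 6, 'q': 12}
tbl['c'] = 8 → {'z': 8, 'b': 3, 'v': 2, 'p': 6, 'q': 12, 'c': 8}

{'z': 8, 'b': 3, 'v': 2, 'p': 6, 'q': 12, 'c': 8}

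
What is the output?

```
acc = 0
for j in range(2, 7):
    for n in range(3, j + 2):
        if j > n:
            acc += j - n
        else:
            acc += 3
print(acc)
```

j=2,n=3: not 2>3, acc = 0+3 = 3
j=3,n=3: not 3>3, acc = 3+3 = 6
j=3,n=4: not 3>4, acc = 6+3 = 9
j=4,n=3: 4>3, acc = 9+1 = 10
j=4,n=4: not 4>4, acc = 10+3 = 13
j=4,n=5: not 4>5, acc = 13+3 = 16
j=5,n=3: 5>3, acc = 16+2 = 18
j=5,n=4: 5>4, acc = 18+1 = 19
j=5,n=5: not 5>5, acc = 19+3 = 22
j=5,n=6: not 5>6, acc = 22+3 = 25
j=6,n=3: 6>3, acc = 25+3 = 28
j=6,n=4: 6>4, acc = 28+2 = 30
j=6,n=5: 6>5, acc = 30+1 = 31
j=6,n=6: not 6>6, acc = 31+3 = 34
j=6,n=7: not 6>7, acc = 34+3 = 37

37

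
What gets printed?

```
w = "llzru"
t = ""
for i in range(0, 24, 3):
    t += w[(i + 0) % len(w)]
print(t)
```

lrluzlrl

i=0: add w[0]='l' → 'l'
i=3: add w[3]='r' → 'lr'
i=6: add w[1]='l' → 'lrl'
i=9: add w[4]='u' → 'lrlu'
i=12: add w[2]='z' → 'lrluz'
i=15: add w[0]='l' → 'lrluzl'
i=18: add w[3]='r' → 'lrluzlr'
i=21: add w[1]='l' → 'lrluzlrl'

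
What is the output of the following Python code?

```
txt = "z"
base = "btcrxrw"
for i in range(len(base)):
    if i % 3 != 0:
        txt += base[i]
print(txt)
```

ztcxr

i=0: skip
i=1: add 't' → 'zt'
i=2: add 'c' → 'ztc'
i=3: skip
i=4: add 'x' → 'ztcx'
i=5: add 'r' → 'ztcxr'
i=6: skip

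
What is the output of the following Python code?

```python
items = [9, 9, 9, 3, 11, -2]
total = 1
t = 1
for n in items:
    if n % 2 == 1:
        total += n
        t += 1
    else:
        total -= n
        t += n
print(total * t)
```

n=9: odd, total = 1+9 = 10; t=2
n=9: odd, total = 10+9 = 19; t=3
n=9: odd, total = 19+9 = 28; t=4
n=3: odd, total = 28+3 = 31; t=5
n=11: odd, total = 31+11 = 42; t=6
n=-2: not odd, total = 42-(-2) = 44; t=4
total*t = 44*4 = 176

176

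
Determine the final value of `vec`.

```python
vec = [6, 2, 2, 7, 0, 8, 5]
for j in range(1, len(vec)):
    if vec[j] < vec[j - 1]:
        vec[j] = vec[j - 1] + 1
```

[6, 7, 8, 9, 10, 11, 12]

j=1: 2<6, vec[1] = 6+1 = 7 → [6, 7, 2, 7, 0, 8, 5]
j=2: 2<7, vec[2] = 7+1 = 8 → [6, 7, 8, 7, 0, 8, 5]
j=3: 7<8, vec[3] = 8+1 = 9 → [6, 7, 8, 9, 0, 8, 5]
j=4: 0<9, vec[4] = 9+1 = 10 → [6, 7, 8, 9, 10, 8, 5]
j=5: 8<10, vec[5] = 10+1 = 11 → [6, 7, 8, 9, 10, 11, 5]
j=6: 5<11, vec[6] = 11+1 = 12 → [6, 7, 8, 9, 10, 11, 12]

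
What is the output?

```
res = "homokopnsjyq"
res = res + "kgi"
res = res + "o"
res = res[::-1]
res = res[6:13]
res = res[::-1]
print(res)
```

okopnsj

+ 'kgi' → 'homokopnsjyqkgi'
+ 'o' → 'homokopnsjyqkgio'
reverse → 'oigkqyjsnpokomoh'
slice [6:13] → 'jsnpoko'
reverse → 'okopnsj'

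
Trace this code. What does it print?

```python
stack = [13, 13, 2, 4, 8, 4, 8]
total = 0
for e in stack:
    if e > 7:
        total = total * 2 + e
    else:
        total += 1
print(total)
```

e=13: >7, total = 0*2+13 = 13
e=13: >7, total = 13*2+13 = 39
e=2: not >7, total = 39+1 = 40
e=4: not >7, total = 40+1 = 41
e=8: >7, total = 41*2+8 = 90
e=4: not >7, total = 90+1 = 91
e=8: >7, total = 91*2+8 = 190

190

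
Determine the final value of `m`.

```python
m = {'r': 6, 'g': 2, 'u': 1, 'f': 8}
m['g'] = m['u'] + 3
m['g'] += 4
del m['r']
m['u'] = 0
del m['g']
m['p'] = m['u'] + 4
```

{'u': 0, 'f': 8, 'p': 4}

m['g'] = m['u']+3 = 4 → {'r': 6, 'g': 4, 'u': 1, 'f': 8}
m['g'] = 4+4 = 8 → {'r': 6, 'g': 8, 'u': 1, 'f': 8}
del 'r' → {'g': 8, 'u': 1, 'f': 8}
m['u'] = 0 → {'g': 8, 'u': 0, 'f': 8}
del 'g' → {'u': 0, 'f': 8}
m['p'] = m['u']+4 = 4 → {'u': 0, 'f': 8, 'p': 4}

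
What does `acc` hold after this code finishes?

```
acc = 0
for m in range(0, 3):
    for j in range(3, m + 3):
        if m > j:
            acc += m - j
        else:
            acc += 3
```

9

m=1,j=3: not 1>3, acc = 0+3 = 3
m=2,j=3: not 2>3, acc = 3+3 = 6
m=2,j=4: not 2>4, acc = 6+3 = 9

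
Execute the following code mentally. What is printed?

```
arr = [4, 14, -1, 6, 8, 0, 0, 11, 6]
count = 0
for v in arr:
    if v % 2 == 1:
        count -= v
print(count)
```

-10

v=4: not odd
v=14: not odd
v=-1: odd, count = 0-(-1) = 1
v=6: not odd
v=8: not odd
v=0: not odd
v=0: not odd
v=11: odd, count = 1-11 = -10
v=6: not odd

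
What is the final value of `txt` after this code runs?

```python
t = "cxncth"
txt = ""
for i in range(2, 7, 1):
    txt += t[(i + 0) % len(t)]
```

i=2: add t[2]='n' → 'n'
i=3: add t[3]='c' → 'nc'
i=4: add t[4]='t' → 'nct'
i=5: add t[5]='h' → 'ncth'
i=6: add t[0]='c' → 'ncthc'

'ncthc'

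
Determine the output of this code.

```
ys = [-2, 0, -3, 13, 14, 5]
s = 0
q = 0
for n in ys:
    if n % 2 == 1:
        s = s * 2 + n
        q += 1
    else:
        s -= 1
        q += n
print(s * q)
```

n=-2: not odd, s = 0-1 = -1; q=-2
n=0: not odd, s = (-1)-1 = -2; q=-2
n=-3: odd, s = (-2)*2+(-3) = -7; q=-1
n=13: odd, s = (-7)*2+13 = -1; q=0
n=14: not odd, s = (-1)-1 = -2; q=14
n=5: odd, s = (-2)*2+5 = 1; q=15
s*q = 1*15 = 15

15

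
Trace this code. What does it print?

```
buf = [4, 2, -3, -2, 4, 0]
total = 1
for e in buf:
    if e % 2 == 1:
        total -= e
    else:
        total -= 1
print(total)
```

-1

e=4: not odd, total = 1-1 = 0
e=2: not odd, total = 0-1 = -1
e=-3: odd, total = (-1)-(-3) = 2
e=-2: not odd, total = 2-1 = 1
e=4: not odd, total = 1-1 = 0
e=0: not odd, total = 0-1 = -1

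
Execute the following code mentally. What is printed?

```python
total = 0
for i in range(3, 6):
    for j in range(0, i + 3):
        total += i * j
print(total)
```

i=3,j=0: total = 0+0 = 0
i=3,j=1: total = 0+3 = 3
i=3,j=2: total = 3+6 = 9
i=3,j=3: total = 9+9 = 18
i=3,j=4: total = 18+12 = 30
i=3,j=5: total = 30+15 = 45
i=4,j=0: total = 45+0 = 45
i=4,j=1: total = 45+4 = 49
i=4,j=2: total = 49+8 = 57
i=4,j=3: total = 57+12 = 69
i=4,j=4: total = 69+16 = 85
i=4,j=5: total = 85+20 = 105
i=4,j=6: total = 105+24 = 129
i=5,j=0: total = 129+0 = 129
i=5,j=1: total = 129+5 = 134
i=5,j=2: total = 134+10 = 144
i=5,j=3: total = 144+15 = 159
i=5,j=4: total = 159+20 = 179
i=5,j=5: total = 179+25 = 204
i=5,j=6: total = 204+30 = 234
i=5,j=7: total = 234+35 = 269

269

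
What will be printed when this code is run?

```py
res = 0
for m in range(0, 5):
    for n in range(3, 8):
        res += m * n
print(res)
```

250

m=0,n=3: res = 0+0 = 0
m=0,n=4: res = 0+0 = 0
m=0,n=5: res = 0+0 = 0
m=0,n=6: res = 0+0 = 0
m=0,n=7: res = 0+0 = 0
m=1,n=3: res = 0+3 = 3
m=1,n=4: res = 3+4 = 7
m=1,n=5: res = 7+5 = 12
m=1,n=6: res = 12+6 = 18
m=1,n=7: res = 18+7 = 25
m=2,n=3: res = 25+6 = 31
m=2,n=4: res = 31+8 = 39
m=2,n=5: res = 39+10 = 49
m=2,n=6: res = 49+12 = 61
m=2,n=7: res = 61+14 = 75
m=3,n=3: res = 75+9 = 84
m=3,n=4: res = 84+12 = 96
m=3,n=5: res = 96+15 = 111
m=3,n=6: res = 111+18 = 129
m=3,n=7: res = 129+21 = 150
m=4,n=3: res = 150+12 = 162
m=4,n=4: res = 162+16 = 178
m=4,n=5: res = 178+20 = 198
m=4,n=6: res = 198+24 = 222
m=4,n=7: res = 222+28 = 250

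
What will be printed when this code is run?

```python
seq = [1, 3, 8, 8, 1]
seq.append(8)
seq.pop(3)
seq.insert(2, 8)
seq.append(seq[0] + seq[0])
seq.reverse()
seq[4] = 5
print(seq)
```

[2, 8, 1, 8, 5, 3, 1]

append 8 → [1, 3, 8, 8, 1, 8]
pop(3) removes 8 → [1, 3, 8, 1, 8]
insert 8 at 2 → [1, 3, 8, 8, 1, 8]
append seq[0]+seq[0] = 1+1 = 2 → [1, 3, 8, 8, 1, 8, 2]
reverse → [2, 8, 1, 8, 8, 3, 1]
seq[4] = 5 → [2, 8, 1, 8, 5, 3, 1]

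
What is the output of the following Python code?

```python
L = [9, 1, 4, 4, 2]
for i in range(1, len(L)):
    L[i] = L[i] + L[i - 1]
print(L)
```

[9, 10, 14, 18, 20]

i=1: L[1] = 1+9 = 10 → [9, 10, 4, 4, 2]
i=2: L[2] = 4+10 = 14 → [9, 10, 14, 4, 2]
i=3: L[3] = 4+14 = 18 → [9, 10, 14, 18, 2]
i=4: L[4] = 2+18 = 20 → [9, 10, 14, 18, 20]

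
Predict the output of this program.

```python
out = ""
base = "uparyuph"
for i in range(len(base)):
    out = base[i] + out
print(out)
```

hpuyrapu

i=0: prepend 'u' → 'u'
i=1: prepend 'p' → 'pu'
i=2: prepend 'a' → 'apu'
i=3: prepend 'r' → 'rapu'
i=4: prepend 'y' → 'yrapu'
i=5: prepend 'u' → 'uyrapu'
i=6: prepend 'p' → 'puyrapu'
i=7: prepend 'h' → 'hpuyrapu'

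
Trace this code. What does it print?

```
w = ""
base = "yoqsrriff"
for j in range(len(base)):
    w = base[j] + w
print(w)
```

ffirrsqoy

j=0: prepend 'y' → 'y'
j=1: prepend 'o' → 'oy'
j=2: prepend 'q' → 'qoy'
j=3: prepend 's' → 'sqoy'
j=4: prepend 'r' → 'rsqoy'
j=5: prepend 'r' → 'rrsqoy'
j=6: prepend 'i' → 'irrsqoy'
j=7: prepend 'f' → 'firrsqoy'
j=8: prepend 'f' → 'ffirrsqoy'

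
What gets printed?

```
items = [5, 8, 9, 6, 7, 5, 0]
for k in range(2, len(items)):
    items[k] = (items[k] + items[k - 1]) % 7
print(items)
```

[5, 8, 3, 2, 2, 0, 0]

k=2: items[2] = (9+8)%7 = 3 → [5, 8, 3, 6, 7, 5, 0]
k=3: items[3] = (6+3)%7 = 2 → [5, 8, 3, 2, 7, 5, 0]
k=4: items[4] = (7+2)%7 = 2 → [5, 8, 3, 2, 2, 5, 0]
k=5: items[5] = (5+2)%7 = 0 → [5, 8, 3, 2, 2, 0, 0]
k=6: items[6] = (0+0)%7 = 0 → [5, 8, 3, 2, 2, 0, 0]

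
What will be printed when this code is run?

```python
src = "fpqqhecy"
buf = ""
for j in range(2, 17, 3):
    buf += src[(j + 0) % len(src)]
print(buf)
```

qefqc

j=2: add src[2]='q' → 'q'
j=5: add src[5]='e' → 'qe'
j=8: add src[0]='f' → 'qef'
j=11: add src[3]='q' → 'qefq'
j=14: add src[6]='c' → 'qefqc'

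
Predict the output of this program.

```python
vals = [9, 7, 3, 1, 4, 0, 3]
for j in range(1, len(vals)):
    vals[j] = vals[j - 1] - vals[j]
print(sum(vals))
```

j=1: vals[1] = 9-7 = 2 → [9, 2, 3, 1, 4, 0, 3]
j=2: vals[2] = 2-3 = -1 → [9, 2, -1, 1, 4, 0, 3]
j=3: vals[3] = (-1)-1 = -2 → [9, 2, -1, -2, 4, 0, 3]
j=4: vals[4] = (-2)-4 = -6 → [9, 2, -1, -2, -6, 0, 3]
j=5: vals[5] = (-6)-0 = -6 → [9, 2, -1, -2, -6, -6, 3]
j=6: vals[6] = (-6)-3 = -9 → [9, 2, -1, -2, -6, -6, -9]
sum = -13

-13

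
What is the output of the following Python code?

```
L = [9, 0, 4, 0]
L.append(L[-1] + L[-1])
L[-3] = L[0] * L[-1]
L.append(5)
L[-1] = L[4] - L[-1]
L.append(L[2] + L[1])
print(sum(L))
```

append L[-1]+L[-1] = 0+0 = 0 → [9, 0, 4, 0, 0]
L[-3] = L[0]*L[-1] = 9*0 = 0 → [9, 0, 0, 0, 0]
append 5 → [9, 0, 0, 0, 0, 5]
L[-1] = L[4]-L[-1] = 0-5 = -5 → [9, 0, 0, 0, 0, -5]
append L[2]+L[1] = 0+0 = 0 → [9, 0, 0, 0, 0, -5, 0]
sum = 4

4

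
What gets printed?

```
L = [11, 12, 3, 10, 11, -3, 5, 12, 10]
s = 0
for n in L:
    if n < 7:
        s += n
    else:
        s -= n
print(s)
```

n=11: not <7, s = 0-11 = -11
n=12: not <7, s = (-11)-12 = -23
n=3: <7, s = (-23)+3 = -20
n=10: not <7, s = (-20)-10 = -30
n=11: not <7, s = (-30)-11 = -41
n=-3: <7, s = (-41)+(-3) = -44
n=5: <7, s = (-44)+5 = -39
n=12: not <7, s = (-39)-12 = -51
n=10: not <7, s = (-51)-10 = -61

-61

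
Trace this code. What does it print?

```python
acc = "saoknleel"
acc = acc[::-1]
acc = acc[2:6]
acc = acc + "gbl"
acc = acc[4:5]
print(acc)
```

reverse → 'leelnkoas'
slice [2:6] → 'elnk'
+ 'gbl' → 'elnkgbl'
slice [4:5] → 'g'

g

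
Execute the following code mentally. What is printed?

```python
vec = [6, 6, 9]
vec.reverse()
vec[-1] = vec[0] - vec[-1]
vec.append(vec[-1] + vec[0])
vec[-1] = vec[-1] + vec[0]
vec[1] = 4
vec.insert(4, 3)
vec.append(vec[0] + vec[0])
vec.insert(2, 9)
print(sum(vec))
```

reverse → [9, 6, 6]
vec[-1] = vec[0]-vec[-1] = 9-6 = 3 → [9, 6, 3]
append vec[-1]+vec[0] = 3+9 = 12 → [9, 6, 3, 12]
vec[-1] = vec[-1]+vec[0] = 12+9 = 21 → [9, 6, 3, 21]
vec[1] = 4 → [9, 4, 3, 21]
insert 3 at 4 → [9, 4, 3, 21, 3]
append vec[0]+vec[0] = 9+9 = 18 → [9, 4, 3, 21, 3, 18]
insert 9 at 2 → [9, 4, 9, 3, 21, 3, 18]
sum = 67

67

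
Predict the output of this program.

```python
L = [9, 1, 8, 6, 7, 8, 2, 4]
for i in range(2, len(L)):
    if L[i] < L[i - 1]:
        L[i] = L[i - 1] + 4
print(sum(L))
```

118

i=2: 8>=1, unchanged → [9, 1, 8, 6, 7, 8, 2, 4]
i=3: 6<8, L[3] = 8+4 = 12 → [9, 1, 8, 12, 7, 8, 2, 4]
i=4: 7<12, L[4] = 12+4 = 16 → [9, 1, 8, 12, 16, 8, 2, 4]
i=5: 8<16, L[5] = 16+4 = 20 → [9, 1, 8, 12, 16, 20, 2, 4]
i=6: 2<20, L[6] = 20+4 = 24 → [9, 1, 8, 12, 16, 20, 24, 4]
i=7: 4<24, L[7] = 24+4 = 28 → [9, 1, 8, 12, 16, 20, 24, 28]
sum = 118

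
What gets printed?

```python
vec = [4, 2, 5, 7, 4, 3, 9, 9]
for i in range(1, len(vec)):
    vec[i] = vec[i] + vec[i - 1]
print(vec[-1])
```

i=1: vec[1] = 2+4 = 6 → [4, 6, 5, 7, 4, 3, 9, 9]
i=2: vec[2] = 5+6 = 11 → [4, 6, 11, 7, 4, 3, 9, 9]
i=3: vec[3] = 7+11 = 18 → [4, 6, 11, 18, 4, 3, 9, 9]
i=4: vec[4] = 4+18 = 22 → [4, 6, 11, 18, 22, 3, 9, 9]
i=5: vec[5] = 3+22 = 25 → [4, 6, 11, 18, 22, 25, 9, 9]
i=6: vec[6] = 9+25 = 34 → [4, 6, 11, 18, 22, 25, 34, 9]
i=7: vec[7] = 9+34 = 43 → [4, 6, 11, 18, 22, 25, 34, 43]

43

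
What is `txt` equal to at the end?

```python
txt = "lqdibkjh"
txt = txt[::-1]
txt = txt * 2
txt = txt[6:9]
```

'qlh'

reverse → 'hjkbidql'
repeat ×2 → 'hjkbidqlhjkbidql'
slice [6:9] → 'qlh'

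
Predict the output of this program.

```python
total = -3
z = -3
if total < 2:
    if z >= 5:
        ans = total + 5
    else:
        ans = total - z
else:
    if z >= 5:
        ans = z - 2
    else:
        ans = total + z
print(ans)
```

total=-3, z=-3
total < 2 is True; z >= 5 is False
→ ans = total - z = 0

0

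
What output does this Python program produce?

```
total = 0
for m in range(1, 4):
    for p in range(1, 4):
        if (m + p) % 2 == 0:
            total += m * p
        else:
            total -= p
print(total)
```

m=1,p=1: even sum, total = 0+1 = 1
m=1,p=2: odd sum, total = 1-2 = -1
m=1,p=3: even sum, total = (-1)+3 = 2
m=2,p=1: odd sum, total = 2-1 = 1
m=2,p=2: even sum, total = 1+4 = 5
m=2,p=3: odd sum, total = 5-3 = 2
m=3,p=1: even sum, total = 2+3 = 5
m=3,p=2: odd sum, total = 5-2 = 3
m=3,p=3: even sum, total = 3+9 = 12

12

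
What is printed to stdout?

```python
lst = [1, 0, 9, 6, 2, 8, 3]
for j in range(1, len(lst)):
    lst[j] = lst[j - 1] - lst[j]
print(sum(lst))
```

-87

j=1: lst[1] = 1-0 = 1 → [1, 1, 9, 6, 2, 8, 3]
j=2: lst[2] = 1-9 = -8 → [1, 1, -8, 6, 2, 8, 3]
j=3: lst[3] = (-8)-6 = -14 → [1, 1, -8, -14, 2, 8, 3]
j=4: lst[4] = (-14)-2 = -16 → [1, 1, -8, -14, -16, 8, 3]
j=5: lst[5] = (-16)-8 = -24 → [1, 1, -8, -14, -16, -24, 3]
j=6: lst[6] = (-24)-3 = -27 → [1, 1, -8, -14, -16, -24, -27]
sum = -87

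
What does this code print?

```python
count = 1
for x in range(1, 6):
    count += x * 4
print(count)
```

x=1: count = 1+1*4 = 5
x=2: count = 5+2*4 = 13
x=3: count = 13+3*4 = 25
x=4: count = 25+4*4 = 41
x=5: count = 41+5*4 = 61

61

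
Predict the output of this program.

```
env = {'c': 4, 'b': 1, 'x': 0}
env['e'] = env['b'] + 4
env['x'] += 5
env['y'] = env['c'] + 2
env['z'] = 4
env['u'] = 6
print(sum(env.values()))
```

env['e'] = env['b']+4 = 5 → {'c': 4, 'b': 1, 'x': 0, 'e': 5}
env['x'] = 0+5 = 5 → {'c': 4, 'b': 1, 'x': 5, 'e': 5}
env['y'] = env['c']+2 = 6 → {'c': 4, 'b': 1, 'x': 5, 'e': 5, 'y': 6}
env['z'] = 4 → {'c': 4, 'b': 1, 'x': 5, 'e': 5, 'y': 6, 'z': 4}
env['u'] = 6 → {'c': 4, 'b': 1, 'x': 5, 'e': 5, 'y': 6, 'z': 4, 'u': 6}
sum of values = 31

31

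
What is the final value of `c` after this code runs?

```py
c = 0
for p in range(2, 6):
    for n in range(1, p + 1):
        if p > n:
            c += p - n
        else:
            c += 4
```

p=2,n=1: 2>1, c = 0+1 = 1
p=2,n=2: not 2>2, c = 1+4 = 5
p=3,n=1: 3>1, c = 5+2 = 7
p=3,n=2: 3>2, c = 7+1 = 8
p=3,n=3: not 3>3, c = 8+4 = 12
p=4,n=1: 4>1, c = 12+3 = 15
p=4,n=2: 4>2, c = 15+2 = 17
p=4,n=3: 4>3, c = 17+1 = 18
p=4,n=4: not 4>4, c = 18+4 = 22
p=5,n=1: 5>1, c = 22+4 = 26
p=5,n=2: 5>2, c = 26+3 = 29
p=5,n=3: 5>3, c = 29+2 = 31
p=5,n=4: 5>4, c = 31+1 = 32
p=5,n=5: not 5>5, c = 32+4 = 36

36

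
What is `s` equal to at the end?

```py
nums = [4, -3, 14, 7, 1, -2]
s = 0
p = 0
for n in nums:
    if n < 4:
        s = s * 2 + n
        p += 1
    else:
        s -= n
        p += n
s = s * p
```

-3584

n=4: not <4, s = 0-4 = -4; p=4
n=-3: <4, s = (-4)*2+(-3) = -11; p=5
n=14: not <4, s = (-11)-14 = -25; p=19
n=7: not <4, s = (-25)-7 = -32; p=26
n=1: <4, s = (-32)*2+1 = -63; p=27
n=-2: <4, s = (-63)*2+(-2) = -128; p=28
s*p = (-128)*28 = -3584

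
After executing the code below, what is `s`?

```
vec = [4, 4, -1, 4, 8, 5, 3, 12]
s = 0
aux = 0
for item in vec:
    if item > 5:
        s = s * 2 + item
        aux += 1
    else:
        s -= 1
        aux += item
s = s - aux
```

-13

item=4: not >5, s = 0-1 = -1; aux=4
item=4: not >5, s = (-1)-1 = -2; aux=8
item=-1: not >5, s = (-2)-1 = -3; aux=7
item=4: not >5, s = (-3)-1 = -4; aux=11
item=8: >5, s = (-4)*2+8 = 0; aux=12
item=5: not >5, s = 0-1 = -1; aux=17
item=3: not >5, s = (-1)-1 = -2; aux=20
item=12: >5, s = (-2)*2+12 = 8; aux=21
s-aux = 8-21 = -13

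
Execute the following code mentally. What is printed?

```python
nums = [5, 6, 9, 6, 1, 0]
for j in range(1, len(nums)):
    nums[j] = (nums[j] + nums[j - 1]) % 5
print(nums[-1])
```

2

j=1: nums[1] = (6+5)%5 = 1 → [5, 1, 9, 6, 1, 0]
j=2: nums[2] = (9+1)%5 = 0 → [5, 1, 0, 6, 1, 0]
j=3: nums[3] = (6+0)%5 = 1 → [5, 1, 0, 1, 1, 0]
j=4: nums[4] = (1+1)%5 = 2 → [5, 1, 0, 1, 2, 0]
j=5: nums[5] = (0+2)%5 = 2 → [5, 1, 0, 1, 2, 2]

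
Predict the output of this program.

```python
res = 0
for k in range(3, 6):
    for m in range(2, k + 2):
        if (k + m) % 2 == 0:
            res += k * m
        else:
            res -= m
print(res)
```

k=3,m=2: odd sum, res = 0-2 = -2
k=3,m=3: even sum, res = (-2)+9 = 7
k=3,m=4: odd sum, res = 7-4 = 3
k=4,m=2: even sum, res = 3+8 = 11
k=4,m=3: odd sum, res = 11-3 = 8
k=4,m=4: even sum, res = 8+16 = 24
k=4,m=5: odd sum, res = 24-5 = 19
k=5,m=2: odd sum, res = 19-2 = 17
k=5,m=3: even sum, res = 17+15 = 32
k=5,m=4: odd sum, res = 32-4 = 28
k=5,m=5: even sum, res = 28+25 = 53
k=5,m=6: odd sum, res = 53-6 = 47

47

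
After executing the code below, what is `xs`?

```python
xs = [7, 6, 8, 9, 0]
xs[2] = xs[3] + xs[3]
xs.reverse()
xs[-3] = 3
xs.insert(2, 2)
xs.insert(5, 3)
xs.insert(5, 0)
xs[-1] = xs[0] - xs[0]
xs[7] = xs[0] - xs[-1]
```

[0, 9, 2, 3, 6, 0, 3, 0]

xs[2] = xs[3]+xs[3] = 9+9 = 18 → [7, 6, 18, 9, 0]
reverse → [0, 9, 18, 6, 7]
xs[-3] = 3 → [0, 9, 3, 6, 7]
insert 2 at 2 → [0, 9, 2, 3, 6, 7]
insert 3 at 5 → [0, 9, 2, 3, 6, 3, 7]
insert 0 at 5 → [0, 9, 2, 3, 6, 0, 3, 7]
xs[-1] = xs[0]-xs[0] = 0-0 = 0 → [0, 9, 2, 3, 6, 0, 3, 0]
xs[7] = xs[0]-xs[-1] = 0-0 = 0 → [0, 9, 2, 3, 6, 0, 3, 0]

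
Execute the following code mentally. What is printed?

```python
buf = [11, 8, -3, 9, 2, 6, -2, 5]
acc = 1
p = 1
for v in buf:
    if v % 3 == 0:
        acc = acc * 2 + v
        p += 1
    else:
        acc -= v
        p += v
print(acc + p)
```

v=11: not %3==0, acc = 1-11 = -10; p=12
v=8: not %3==0, acc = (-10)-8 = -18; p=20
v=-3: %3==0, acc = (-18)*2+(-3) = -39; p=21
v=9: %3==0, acc = (-39)*2+9 = -69; p=22
v=2: not %3==0, acc = (-69)-2 = -71; p=24
v=6: %3==0, acc = (-71)*2+6 = -136; p=25
v=-2: not %3==0, acc = (-136)-(-2) = -134; p=23
v=5: not %3==0, acc = (-134)-5 = -139; p=28
acc+p = (-139)+28 = -111

-111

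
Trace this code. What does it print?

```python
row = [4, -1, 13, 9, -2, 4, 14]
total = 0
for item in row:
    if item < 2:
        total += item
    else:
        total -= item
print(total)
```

-47

item=4: not <2, total = 0-4 = -4
item=-1: <2, total = (-4)+(-1) = -5
item=13: not <2, total = (-5)-13 = -18
item=9: not <2, total = (-18)-9 = -27
item=-2: <2, total = (-27)+(-2) = -29
item=4: not <2, total = (-29)-4 = -33
item=14: not <2, total = (-33)-14 = -47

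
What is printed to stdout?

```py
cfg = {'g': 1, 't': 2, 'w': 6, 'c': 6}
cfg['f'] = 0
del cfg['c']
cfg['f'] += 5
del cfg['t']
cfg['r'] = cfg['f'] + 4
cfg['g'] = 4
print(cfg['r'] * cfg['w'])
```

cfg['f'] = 0 → {'g': 1, 't': 2, 'w': 6, 'c': 6, 'f': 0}
del 'c' → {'g': 1, 't': 2, 'w': 6, 'f': 0}
cfg['f'] = 0+5 = 5 → {'g': 1, 't': 2, 'w': 6, 'f': 5}
del 't' → {'g': 1, 'w': 6, 'f': 5}
cfg['r'] = cfg['f']+4 = 9 → {'g': 1, 'w': 6, 'f': 5, 'r': 9}
cfg['g'] = 4 → {'g': 4, 'w': 6, 'f': 5, 'r': 9}
cfg['r']*cfg['w'] = 9*6 = 54

54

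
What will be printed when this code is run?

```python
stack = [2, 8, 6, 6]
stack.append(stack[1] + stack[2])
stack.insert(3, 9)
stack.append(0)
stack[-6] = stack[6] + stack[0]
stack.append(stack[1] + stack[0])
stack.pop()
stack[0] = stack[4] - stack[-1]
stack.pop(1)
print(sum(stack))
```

append stack[1]+stack[2] = 8+6 = 14 → [2, 8, 6, 6, 14]
insert 9 at 3 → [2, 8, 6, 9, 6, 14]
append 0 → [2, 8, 6, 9, 6, 14, 0]
stack[-6] = stack[6]+stack[0] = 0+2 = 2 → [2, 2, 6, 9, 6, 14, 0]
append stack[1]+stack[0] = 2+2 = 4 → [2, 2, 6, 9, 6, 14, 0, 4]
pop() removes 4 → [2, 2, 6, 9, 6, 14, 0]
stack[0] = stack[4]-stack[-1] = 6-0 = 6 → [6, 2, 6, 9, 6, 14, 0]
pop(1) removes 2 → [6, 6, 9, 6, 14, 0]
sum = 41

41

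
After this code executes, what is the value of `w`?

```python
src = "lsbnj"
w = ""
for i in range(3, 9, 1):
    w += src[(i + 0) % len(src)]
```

'njlsbn'

i=3: add src[3]='n' → 'n'
i=4: add src[4]='j' → 'nj'
i=5: add src[0]='l' → 'njl'
i=6: add src[1]='s' → 'njls'
i=7: add src[2]='b' → 'njlsb'
i=8: add src[3]='n' → 'njlsbn'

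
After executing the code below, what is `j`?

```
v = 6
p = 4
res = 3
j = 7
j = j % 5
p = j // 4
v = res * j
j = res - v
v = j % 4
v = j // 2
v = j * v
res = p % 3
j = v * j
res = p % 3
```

j = 7%5 = 2
p = 2//4 = 0
v = 3*2 = 6
j = 3-6 = -3
v = (-3)%4 = 1
v = (-3)//2 = -2
v = (-3)*(-2) = 6
res = 0%3 = 0
j = 6*(-3) = -18
res = 0%3 = 0

-18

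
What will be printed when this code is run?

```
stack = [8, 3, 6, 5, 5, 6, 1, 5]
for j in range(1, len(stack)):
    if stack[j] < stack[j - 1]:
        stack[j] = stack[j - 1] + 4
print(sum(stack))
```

j=1: 3<8, stack[1] = 8+4 = 12 → [8, 12, 6, 5, 5, 6, 1, 5]
j=2: 6<12, stack[2] = 12+4 = 16 → [8, 12, 16, 5, 5, 6, 1, 5]
j=3: 5<16, stack[3] = 16+4 = 20 → [8, 12, 16, 20, 5, 6, 1, 5]
j=4: 5<20, stack[4] = 20+4 = 24 → [8, 12, 16, 20, 24, 6, 1, 5]
j=5: 6<24, stack[5] = 24+4 = 28 → [8, 12, 16, 20, 24, 28, 1, 5]
j=6: 1<28, stack[6] = 28+4 = 32 → [8, 12, 16, 20, 24, 28, 32, 5]
j=7: 5<32, stack[7] = 32+4 = 36 → [8, 12, 16, 20, 24, 28, 32, 36]
sum = 176

176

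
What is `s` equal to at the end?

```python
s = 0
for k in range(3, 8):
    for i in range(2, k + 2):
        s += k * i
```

k=3,i=2: s = 0+6 = 6
k=3,i=3: s = 6+9 = 15
k=3,i=4: s = 15+12 = 27
k=4,i=2: s = 27+8 = 35
k=4,i=3: s = 35+12 = 47
k=4,i=4: s = 47+16 = 63
k=4,i=5: s = 63+20 = 83
k=5,i=2: s = 83+10 = 93
k=5,i=3: s = 93+15 = 108
k=5,i=4: s = 108+20 = 128
k=5,i=5: s = 128+25 = 153
k=5,i=6: s = 153+30 = 183
k=6,i=2: s = 183+12 = 195
k=6,i=3: s = 195+18 = 213
k=6,i=4: s = 213+24 = 237
k=6,i=5: s = 237+30 = 267
k=6,i=6: s = 267+36 = 303
k=6,i=7: s = 303+42 = 345
k=7,i=2: s = 345+14 = 359
k=7,i=3: s = 359+21 = 380
k=7,i=4: s = 380+28 = 408
k=7,i=5: s = 408+35 = 443
k=7,i=6: s = 443+42 = 485
k=7,i=7: s = 485+49 = 534
k=7,i=8: s = 534+56 = 590

590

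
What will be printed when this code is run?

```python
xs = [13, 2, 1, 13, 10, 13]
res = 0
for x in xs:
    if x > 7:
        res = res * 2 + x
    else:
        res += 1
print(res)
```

x=13: >7, res = 0*2+13 = 13
x=2: not >7, res = 13+1 = 14
x=1: not >7, res = 14+1 = 15
x=13: >7, res = 15*2+13 = 43
x=10: >7, res = 43*2+10 = 96
x=13: >7, res = 96*2+13 = 205

205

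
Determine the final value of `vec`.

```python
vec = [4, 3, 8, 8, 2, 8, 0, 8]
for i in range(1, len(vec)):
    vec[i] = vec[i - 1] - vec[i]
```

i=1: vec[1] = 4-3 = 1 → [4, 1, 8, 8, 2, 8, 0, 8]
i=2: vec[2] = 1-8 = -7 → [4, 1, -7, 8, 2, 8, 0, 8]
i=3: vec[3] = (-7)-8 = -15 → [4, 1, -7, -15, 2, 8, 0, 8]
i=4: vec[4] = (-15)-2 = -17 → [4, 1, -7, -15, -17, 8, 0, 8]
i=5: vec[5] = (-17)-8 = -25 → [4, 1, -7, -15, -17, -25, 0, 8]
i=6: vec[6] = (-25)-0 = -25 → [4, 1, -7, -15, -17, -25, -25, 8]
i=7: vec[7] = (-25)-8 = -33 → [4, 1, -7, -15, -17, -25, -25, -33]

[4, 1, -7, -15, -17, -25, -25, -33]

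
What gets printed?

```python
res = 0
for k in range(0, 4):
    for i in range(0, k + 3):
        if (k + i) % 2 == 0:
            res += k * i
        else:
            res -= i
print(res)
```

k=0,i=0: even sum, res = 0+0 = 0
k=0,i=1: odd sum, res = 0-1 = -1
k=0,i=2: even sum, res = (-1)+0 = -1
k=1,i=0: odd sum, res = (-1)-0 = -1
k=1,i=1: even sum, res = (-1)+1 = 0
k=1,i=2: odd sum, res = 0-2 = -2
k=1,i=3: even sum, res = (-2)+3 = 1
k=2,i=0: even sum, res = 1+0 = 1
k=2,i=1: odd sum, res = 1-1 = 0
k=2,i=2: even sum, res = 0+4 = 4
k=2,i=3: odd sum, res = 4-3 = 1
k=2,i=4: even sum, res = 1+8 = 9
k=3,i=0: odd sum, res = 9-0 = 9
k=3,i=1: even sum, res = 9+3 = 12
k=3,i=2: odd sum, res = 12-2 = 10
k=3,i=3: even sum, res = 10+9 = 19
k=3,i=4: odd sum, res = 19-4 = 15
k=3,i=5: even sum, res = 15+15 = 30

30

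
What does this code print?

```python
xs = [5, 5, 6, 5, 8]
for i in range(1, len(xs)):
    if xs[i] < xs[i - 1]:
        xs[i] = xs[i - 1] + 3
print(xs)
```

[5, 5, 6, 9, 12]

i=1: 5>=5, unchanged → [5, 5, 6, 5, 8]
i=2: 6>=5, unchanged → [5, 5, 6, 5, 8]
i=3: 5<6, xs[3] = 6+3 = 9 → [5, 5, 6, 9, 8]
i=4: 8<9, xs[4] = 9+3 = 12 → [5, 5, 6, 9, 12]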